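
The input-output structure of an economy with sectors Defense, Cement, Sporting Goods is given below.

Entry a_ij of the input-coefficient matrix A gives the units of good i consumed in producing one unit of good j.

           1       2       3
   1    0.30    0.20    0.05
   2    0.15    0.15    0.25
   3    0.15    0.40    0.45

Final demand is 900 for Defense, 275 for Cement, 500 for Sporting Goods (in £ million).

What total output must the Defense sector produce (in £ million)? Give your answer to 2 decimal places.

x_1 = 1843.66

I − A =
  [   0.70    -0.20    -0.05]
  [  -0.15     0.85    -0.25]
  [  -0.15    -0.40     0.55]
Cofactors of I−A, C_ij = (−1)^(i+j)·(minor ij) (rows/columns in the sector order above):
  C_11 = (0.85)(0.55) − (-0.25)(-0.40) = 0.3675
  C_12 = −[(-0.15)(0.55) − (-0.25)(-0.15)] = 0.1200
  C_13 = (-0.15)(-0.40) − (0.85)(-0.15) = 0.1875
  C_21 = −[(-0.20)(0.55) − (-0.05)(-0.40)] = 0.1300
  C_22 = (0.70)(0.55) − (-0.05)(-0.15) = 0.3775
  C_23 = −[(0.70)(-0.40) − (-0.20)(-0.15)] = 0.3100
  C_31 = (-0.20)(-0.25) − (-0.05)(0.85) = 0.0925
  C_32 = −[(0.70)(-0.25) − (-0.05)(-0.15)] = 0.1825
  C_33 = (0.70)(0.85) − (-0.20)(-0.15) = 0.5650
det(I−A) = Σ_j (I−A)_1j·C_1j = (0.70)(0.3675) + (-0.20)(0.1200) + (-0.05)(0.1875) = 0.223875
adj(I−A) = Cᵀ =
  [ 0.3675   0.1300   0.0925]
  [ 0.1200   0.3775   0.1825]
  [ 0.1875   0.3100   0.5650]
(I − A)⁻¹ = adj(I−A) / det(I−A) ≈
  [   1.6415     0.5807     0.4132]
  [   0.5360     1.6862     0.8152]
  [   0.8375     1.3847     2.5237]
x = (I − A)⁻¹ d = adj(I−A)·d / det(I−A), with det(I−A) = 0.223875:
  x_1 = (0.3675·900 + 0.1300·275 + 0.0925·500) / 0.223875 = 412.75 / 0.223875 ≈ 1843.66
  x_2 = (0.1200·900 + 0.3775·275 + 0.1825·500) / 0.223875 = 303.0625 / 0.223875 ≈ 1353.71
  x_3 = (0.1875·900 + 0.3100·275 + 0.5650·500) / 0.223875 = 536.50 / 0.223875 ≈ 2396.43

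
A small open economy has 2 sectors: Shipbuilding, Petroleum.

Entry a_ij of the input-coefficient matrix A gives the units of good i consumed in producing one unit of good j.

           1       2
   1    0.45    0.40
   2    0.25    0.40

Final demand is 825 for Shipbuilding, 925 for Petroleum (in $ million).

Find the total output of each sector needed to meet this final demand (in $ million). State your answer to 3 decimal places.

I − A =
  [   0.55    -0.40]
  [  -0.25     0.60]
det(I−A) = (0.55)(0.60) − (-0.40)(-0.25) = 0.2300
adj(I−A) = [[0.60, 0.40], [0.25, 0.55]]
(I − A)⁻¹ = adj(I−A) / det(I−A) ≈
  [   2.6087     1.7391]
  [   1.0870     2.3913]
x = (I − A)⁻¹ d = adj(I−A)·d / det(I−A), with det(I−A) = 0.2300:
  x_1 = (0.60·825 + 0.40·925) / 0.2300 = 865.00 / 0.2300 ≈ 3760.870
  x_2 = (0.25·825 + 0.55·925) / 0.2300 = 715.00 / 0.2300 ≈ 3108.696

x_1 = 3760.870, x_2 = 3108.696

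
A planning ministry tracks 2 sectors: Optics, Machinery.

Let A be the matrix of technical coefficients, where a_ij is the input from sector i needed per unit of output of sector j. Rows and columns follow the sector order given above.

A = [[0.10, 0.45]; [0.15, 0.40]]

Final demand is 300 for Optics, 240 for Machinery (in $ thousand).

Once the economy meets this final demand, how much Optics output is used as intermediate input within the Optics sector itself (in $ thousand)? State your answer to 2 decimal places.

I − A =
  [   0.90    -0.45]
  [  -0.15     0.60]
det(I−A) = (0.90)(0.60) − (-0.45)(-0.15) = 0.4725
adj(I−A) = [[0.60, 0.45], [0.15, 0.90]]
(I − A)⁻¹ = adj(I−A) / det(I−A) ≈
  [   1.2698     0.9524]
  [   0.3175     1.9048]
First solve x = (I − A)⁻¹ d = adj(I−A)·d / det(I−A); in particular x_O = (0.60·300 + 0.45·240) / 0.4725 = 288.00 / 0.4725 ≈ 609.5238.
Intermediate flow from O to O: z_OO = a_OO · x_O = 0.10 × 288.00 / 0.4725 = 28.80 / 0.4725 ≈ 60.95.

z_OO = 60.95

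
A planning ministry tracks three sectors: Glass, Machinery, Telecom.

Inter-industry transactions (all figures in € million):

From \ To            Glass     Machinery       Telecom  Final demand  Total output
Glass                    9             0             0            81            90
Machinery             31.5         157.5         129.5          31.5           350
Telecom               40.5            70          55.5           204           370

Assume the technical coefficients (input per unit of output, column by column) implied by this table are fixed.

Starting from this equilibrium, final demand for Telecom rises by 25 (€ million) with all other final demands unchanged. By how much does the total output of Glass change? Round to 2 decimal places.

Δx_1 = 0.00

Technical coefficients a_ij = z_ij / X_j:
  a_11 = 9/90 = 0.10, a_21 = 31.5/90 = 0.35, a_31 = 40.5/90 = 0.45
  a_12 = 0/350 = 0.00, a_22 = 157.5/350 = 0.45, a_32 = 70/350 = 0.20
  a_13 = 0/370 = 0.00, a_23 = 129.5/370 = 0.35, a_33 = 55.5/370 = 0.15
I − A =
  [   0.90     0.00     0.00]
  [  -0.35     0.55    -0.35]
  [  -0.45    -0.20     0.85]
Cofactors of I−A, C_ij = (−1)^(i+j)·(minor ij) (rows/columns in the sector order above):
  C_11 = (0.55)(0.85) − (-0.35)(-0.20) = 0.3975
  C_12 = −[(-0.35)(0.85) − (-0.35)(-0.45)] = 0.4550
  C_13 = (-0.35)(-0.20) − (0.55)(-0.45) = 0.3175
  C_21 = −[(0.00)(0.85) − (0.00)(-0.20)] = 0.0000
  C_22 = (0.90)(0.85) − (0.00)(-0.45) = 0.7650
  C_23 = −[(0.90)(-0.20) − (0.00)(-0.45)] = 0.1800
  C_31 = (0.00)(-0.35) − (0.00)(0.55) = 0.0000
  C_32 = −[(0.90)(-0.35) − (0.00)(-0.35)] = 0.3150
  C_33 = (0.90)(0.55) − (0.00)(-0.35) = 0.4950
det(I−A) = Σ_j (I−A)_1j·C_1j = (0.90)(0.3975) + (0.00)(0.4550) + (0.00)(0.3175) = 0.35775
adj(I−A) = Cᵀ =
  [ 0.3975   0.0000   0.0000]
  [ 0.4550   0.7650   0.3150]
  [ 0.3175   0.1800   0.4950]
(I − A)⁻¹ = adj(I−A) / det(I−A) ≈
  [   1.1111     0.0000     0.0000]
  [   1.2718     2.1384     0.8805]
  [   0.8875     0.5031     1.3836]
Δx = (I − A)⁻¹ Δd with Δd having +25 in the Telecom component and 0 elsewhere.
So Δx_1 = L_13 · (+25), where L_13 = adj(I−A)_13 / det(I−A) = 0.0000 / 0.35775.
Δx_1 = 0.0000 × (+25) / 0.35775 = 0.00 / 0.35775 = 0.00.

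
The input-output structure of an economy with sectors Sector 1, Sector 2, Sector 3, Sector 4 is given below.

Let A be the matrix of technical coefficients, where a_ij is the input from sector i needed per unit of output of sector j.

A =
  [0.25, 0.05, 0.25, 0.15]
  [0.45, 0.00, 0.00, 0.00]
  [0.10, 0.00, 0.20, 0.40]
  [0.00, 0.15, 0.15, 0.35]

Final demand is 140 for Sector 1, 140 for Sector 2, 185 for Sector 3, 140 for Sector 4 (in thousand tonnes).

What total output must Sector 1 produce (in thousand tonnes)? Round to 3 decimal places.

x_1 = 455.576

I − A =
  [   0.75    -0.05    -0.25    -0.15]
  [  -0.45     1.00     0.00     0.00]
  [  -0.10     0.00     0.80    -0.40]
  [   0.00    -0.15    -0.15     0.65]
Compute the cofactors C_ij = (−1)^(i+j)·(3×3 minor ij) of I−A; the adjugate is their transpose:
adj(I−A) = Cᵀ =
  [ 0.46000   0.05600   0.18500   0.22000]
  [ 0.20700   0.32650   0.08325   0.09900]
  [ 0.09200   0.05050   0.46275   0.30600]
  [ 0.06900   0.08700   0.12600   0.55700]
det(I−A) = Σ_j (I−A)_1j·C_1j = (0.75)(0.46000) + (-0.05)(0.20700) + (-0.25)(0.09200) + (-0.15)(0.06900) = 0.3013
(I − A)⁻¹ = adj(I−A) / det(I−A) ≈
  [   1.5267     0.1859     0.6140     0.7302]
  [   0.6870     1.0836     0.2763     0.3286]
  [   0.3053     0.1676     1.5358     1.0156]
  [   0.2290     0.2887     0.4182     1.8487]
x = (I − A)⁻¹ d = adj(I−A)·d / det(I−A), with det(I−A) = 0.3013:
  x_1 = (0.46000·140 + 0.05600·140 + 0.18500·185 + 0.22000·140) / 0.3013 = 137.265 / 0.3013 ≈ 455.576
  x_2 = (0.20700·140 + 0.32650·140 + 0.08325·185 + 0.09900·140) / 0.3013 = 103.95125 / 0.3013 ≈ 345.009
  x_3 = (0.09200·140 + 0.05050·140 + 0.46275·185 + 0.30600·140) / 0.3013 = 148.39875 / 0.3013 ≈ 492.528
  x_4 = (0.06900·140 + 0.08700·140 + 0.12600·185 + 0.55700·140) / 0.3013 = 123.13 / 0.3013 ≈ 408.662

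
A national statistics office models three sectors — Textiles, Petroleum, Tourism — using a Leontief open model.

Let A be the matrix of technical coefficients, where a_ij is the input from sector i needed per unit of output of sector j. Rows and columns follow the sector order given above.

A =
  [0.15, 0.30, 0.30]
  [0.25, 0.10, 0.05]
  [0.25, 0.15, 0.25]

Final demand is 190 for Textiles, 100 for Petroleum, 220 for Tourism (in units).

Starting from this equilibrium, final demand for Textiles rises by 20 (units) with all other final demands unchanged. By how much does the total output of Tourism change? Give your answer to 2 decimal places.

Δx_3 = 12.25

I − A =
  [   0.85    -0.30    -0.30]
  [  -0.25     0.90    -0.05]
  [  -0.25    -0.15     0.75]
Cofactors of I−A, C_ij = (−1)^(i+j)·(minor ij) (rows/columns in the sector order above):
  C_11 = (0.90)(0.75) − (-0.05)(-0.15) = 0.6675
  C_12 = −[(-0.25)(0.75) − (-0.05)(-0.25)] = 0.2000
  C_13 = (-0.25)(-0.15) − (0.90)(-0.25) = 0.2625
  C_21 = −[(-0.30)(0.75) − (-0.30)(-0.15)] = 0.2700
  C_22 = (0.85)(0.75) − (-0.30)(-0.25) = 0.5625
  C_23 = −[(0.85)(-0.15) − (-0.30)(-0.25)] = 0.2025
  C_31 = (-0.30)(-0.05) − (-0.30)(0.90) = 0.2850
  C_32 = −[(0.85)(-0.05) − (-0.30)(-0.25)] = 0.1175
  C_33 = (0.85)(0.90) − (-0.30)(-0.25) = 0.6900
det(I−A) = Σ_j (I−A)_1j·C_1j = (0.85)(0.6675) + (-0.30)(0.2000) + (-0.30)(0.2625) = 0.428625
adj(I−A) = Cᵀ =
  [ 0.6675   0.2700   0.2850]
  [ 0.2000   0.5625   0.1175]
  [ 0.2625   0.2025   0.6900]
(I − A)⁻¹ = adj(I−A) / det(I−A) ≈
  [   1.5573     0.6299     0.6649]
  [   0.4666     1.3123     0.2741]
  [   0.6124     0.4724     1.6098]
Δx = (I − A)⁻¹ Δd with Δd having +20 in the Textiles component and 0 elsewhere.
So Δx_3 = L_31 · (+20), where L_31 = adj(I−A)_31 / det(I−A) = 0.2625 / 0.428625.
Δx_3 = 0.2625 × (+20) / 0.428625 = 5.25 / 0.428625 ≈ 12.25.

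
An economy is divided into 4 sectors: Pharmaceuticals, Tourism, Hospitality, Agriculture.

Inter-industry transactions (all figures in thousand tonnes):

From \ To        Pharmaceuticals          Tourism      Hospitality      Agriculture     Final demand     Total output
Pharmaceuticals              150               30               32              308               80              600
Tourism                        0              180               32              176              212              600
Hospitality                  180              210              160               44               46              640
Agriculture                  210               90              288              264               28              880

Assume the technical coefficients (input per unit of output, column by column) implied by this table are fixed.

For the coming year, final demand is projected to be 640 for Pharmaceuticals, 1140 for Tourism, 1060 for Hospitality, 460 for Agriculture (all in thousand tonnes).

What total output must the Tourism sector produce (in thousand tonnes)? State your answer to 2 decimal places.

x_2 = 4462.47

Technical coefficients a_ij = z_ij / X_j:
  a_11 = 150/600 = 0.25, a_21 = 0/600 = 0.00, a_31 = 180/600 = 0.30, a_41 = 210/600 = 0.35
  a_12 = 30/600 = 0.05, a_22 = 180/600 = 0.30, a_32 = 210/600 = 0.35, a_42 = 90/600 = 0.15
  a_13 = 32/640 = 0.05, a_23 = 32/640 = 0.05, a_33 = 160/640 = 0.25, a_43 = 288/640 = 0.45
  a_14 = 308/880 = 0.35, a_24 = 176/880 = 0.20, a_34 = 44/880 = 0.05, a_44 = 264/880 = 0.30
I − A =
  [   0.75    -0.05    -0.05    -0.35]
  [   0.00     0.70    -0.05    -0.20]
  [  -0.30    -0.35     0.75    -0.05]
  [  -0.35    -0.15    -0.45     0.70]
Compute the cofactors C_ij = (−1)^(i+j)·(3×3 minor ij) of I−A; the adjugate is their transpose:
adj(I−A) = Cᵀ =
  [ 0.285125   0.132250   0.142125   0.190500]
  [ 0.090875   0.226375   0.091125   0.116625]
  [ 0.174750   0.173625   0.255750   0.155250]
  [ 0.274375   0.226250   0.255000   0.369375]
det(I−A) = Σ_j (I−A)_1j·C_1j = (0.75)(0.285125) + (-0.05)(0.090875) + (-0.05)(0.174750) + (-0.35)(0.274375) = 0.10453125
(I − A)⁻¹ = adj(I−A) / det(I−A) ≈
  [   2.7277     1.2652     1.3596     1.8224]
  [   0.8694     2.1656     0.8717     1.1157]
  [   1.6717     1.6610     2.4466     1.4852]
  [   2.6248     2.1644     2.4395     3.5336]
x = (I − A)⁻¹ d = adj(I−A)·d / det(I−A), with det(I−A) = 0.10453125:
  x_1 = (0.285125·640 + 0.132250·1140 + 0.142125·1060 + 0.190500·460) / 0.10453125 = 571.5275 / 0.10453125 ≈ 5467.53
  x_2 = (0.090875·640 + 0.226375·1140 + 0.091125·1060 + 0.116625·460) / 0.10453125 = 466.4675 / 0.10453125 ≈ 4462.47
  x_3 = (0.174750·640 + 0.173625·1140 + 0.255750·1060 + 0.155250·460) / 0.10453125 = 652.2825 / 0.10453125 ≈ 6240.07
  x_4 = (0.274375·640 + 0.226250·1140 + 0.255000·1060 + 0.369375·460) / 0.10453125 = 873.7375 / 0.10453125 ≈ 8358.62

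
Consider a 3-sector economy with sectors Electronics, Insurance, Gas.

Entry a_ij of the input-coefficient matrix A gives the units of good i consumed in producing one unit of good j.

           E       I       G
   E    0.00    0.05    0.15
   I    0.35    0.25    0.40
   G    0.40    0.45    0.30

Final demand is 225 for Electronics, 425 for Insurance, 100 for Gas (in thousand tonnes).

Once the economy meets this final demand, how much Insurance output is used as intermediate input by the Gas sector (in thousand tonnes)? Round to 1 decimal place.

z_IG = 587.1

I − A =
  [   1.00    -0.05    -0.15]
  [  -0.35     0.75    -0.40]
  [  -0.40    -0.45     0.70]
Cofactors of I−A, C_ij = (−1)^(i+j)·(minor ij) (rows/columns in the sector order above):
  C_11 = (0.75)(0.70) − (-0.40)(-0.45) = 0.3450
  C_12 = −[(-0.35)(0.70) − (-0.40)(-0.40)] = 0.4050
  C_13 = (-0.35)(-0.45) − (0.75)(-0.40) = 0.4575
  C_21 = −[(-0.05)(0.70) − (-0.15)(-0.45)] = 0.1025
  C_22 = (1.00)(0.70) − (-0.15)(-0.40) = 0.6400
  C_23 = −[(1.00)(-0.45) − (-0.05)(-0.40)] = 0.4700
  C_31 = (-0.05)(-0.40) − (-0.15)(0.75) = 0.1325
  C_32 = −[(1.00)(-0.40) − (-0.15)(-0.35)] = 0.4525
  C_33 = (1.00)(0.75) − (-0.05)(-0.35) = 0.7325
det(I−A) = Σ_j (I−A)_1j·C_1j = (1.00)(0.3450) + (-0.05)(0.4050) + (-0.15)(0.4575) = 0.256125
adj(I−A) = Cᵀ =
  [ 0.3450   0.1025   0.1325]
  [ 0.4050   0.6400   0.4525]
  [ 0.4575   0.4700   0.7325]
(I − A)⁻¹ = adj(I−A) / det(I−A) ≈
  [   1.3470     0.4002     0.5173]
  [   1.5813     2.4988     1.7667]
  [   1.7862     1.8350     2.8599]
First solve x = (I − A)⁻¹ d = adj(I−A)·d / det(I−A); in particular x_G = (0.4575·225 + 0.4700·425 + 0.7325·100) / 0.256125 = 375.9375 / 0.256125 ≈ 1467.789.
Intermediate flow from I to G: z_IG = a_IG · x_G = 0.40 × 375.9375 / 0.256125 = 150.375 / 0.256125 ≈ 587.1.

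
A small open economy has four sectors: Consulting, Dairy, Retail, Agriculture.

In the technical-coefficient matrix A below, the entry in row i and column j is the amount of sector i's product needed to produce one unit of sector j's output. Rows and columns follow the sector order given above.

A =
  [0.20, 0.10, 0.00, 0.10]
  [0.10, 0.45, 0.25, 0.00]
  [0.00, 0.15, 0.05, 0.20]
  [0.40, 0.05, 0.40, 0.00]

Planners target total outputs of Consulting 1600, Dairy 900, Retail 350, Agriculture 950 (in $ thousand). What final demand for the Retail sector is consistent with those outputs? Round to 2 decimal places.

I − A =
  [   0.80    -0.10     0.00    -0.10]
  [  -0.10     0.55    -0.25     0.00]
  [   0.00    -0.15     0.95    -0.20]
  [  -0.40    -0.05    -0.40     1.00]
d = (I − A) x:
  d_C = (+0.80)·1600 + (-0.10)·900 + (+0.00)·350 + (-0.10)·950 = 1095.00
  d_D = (-0.10)·1600 + (+0.55)·900 + (-0.25)·350 + (+0.00)·950 = 247.50
  d_R = (+0.00)·1600 + (-0.15)·900 + (+0.95)·350 + (-0.20)·950 = 7.50
  d_A = (-0.40)·1600 + (-0.05)·900 + (-0.40)·350 + (+1.00)·950 = 125.00

d_R = 7.50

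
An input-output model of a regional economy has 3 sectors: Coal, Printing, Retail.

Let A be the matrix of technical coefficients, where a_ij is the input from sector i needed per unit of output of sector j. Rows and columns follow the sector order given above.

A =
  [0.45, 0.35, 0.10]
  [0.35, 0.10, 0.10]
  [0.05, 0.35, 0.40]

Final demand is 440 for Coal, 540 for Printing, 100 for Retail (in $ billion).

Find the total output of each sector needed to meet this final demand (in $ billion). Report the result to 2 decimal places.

x_C = 1975.77, x_P = 1502.56, x_R = 1207.81

I − A =
  [   0.55    -0.35    -0.10]
  [  -0.35     0.90    -0.10]
  [  -0.05    -0.35     0.60]
Cofactors of I−A, C_ij = (−1)^(i+j)·(minor ij) (rows/columns in the sector order above):
  C_11 = (0.90)(0.60) − (-0.10)(-0.35) = 0.5050
  C_12 = −[(-0.35)(0.60) − (-0.10)(-0.05)] = 0.2150
  C_13 = (-0.35)(-0.35) − (0.90)(-0.05) = 0.1675
  C_21 = −[(-0.35)(0.60) − (-0.10)(-0.35)] = 0.2450
  C_22 = (0.55)(0.60) − (-0.10)(-0.05) = 0.3250
  C_23 = −[(0.55)(-0.35) − (-0.35)(-0.05)] = 0.2100
  C_31 = (-0.35)(-0.10) − (-0.10)(0.90) = 0.1250
  C_32 = −[(0.55)(-0.10) − (-0.10)(-0.35)] = 0.0900
  C_33 = (0.55)(0.90) − (-0.35)(-0.35) = 0.3725
det(I−A) = Σ_j (I−A)_1j·C_1j = (0.55)(0.5050) + (-0.35)(0.2150) + (-0.10)(0.1675) = 0.18575
adj(I−A) = Cᵀ =
  [ 0.5050   0.2450   0.1250]
  [ 0.2150   0.3250   0.0900]
  [ 0.1675   0.2100   0.3725]
(I − A)⁻¹ = adj(I−A) / det(I−A) ≈
  [   2.7187     1.3190     0.6729]
  [   1.1575     1.7497     0.4845]
  [   0.9017     1.1306     2.0054]
x = (I − A)⁻¹ d = adj(I−A)·d / det(I−A), with det(I−A) = 0.18575:
  x_C = (0.5050·440 + 0.2450·540 + 0.1250·100) / 0.18575 = 367.00 / 0.18575 ≈ 1975.77
  x_P = (0.2150·440 + 0.3250·540 + 0.0900·100) / 0.18575 = 279.10 / 0.18575 ≈ 1502.56
  x_R = (0.1675·440 + 0.2100·540 + 0.3725·100) / 0.18575 = 224.35 / 0.18575 ≈ 1207.81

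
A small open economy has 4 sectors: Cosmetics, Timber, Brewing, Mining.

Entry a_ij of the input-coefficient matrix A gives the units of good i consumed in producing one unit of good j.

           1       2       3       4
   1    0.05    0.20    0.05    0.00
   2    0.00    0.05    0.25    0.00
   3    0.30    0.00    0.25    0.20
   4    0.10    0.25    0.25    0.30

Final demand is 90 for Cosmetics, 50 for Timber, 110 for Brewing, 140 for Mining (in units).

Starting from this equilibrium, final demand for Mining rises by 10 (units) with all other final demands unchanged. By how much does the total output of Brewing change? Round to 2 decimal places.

I − A =
  [   0.95    -0.20    -0.05     0.00]
  [   0.00     0.95    -0.25     0.00]
  [  -0.30     0.00     0.75    -0.20]
  [  -0.10    -0.25    -0.25     0.70]
Compute the cofactors C_ij = (−1)^(i+j)·(3×3 minor ij) of I−A; the adjugate is their transpose:
adj(I−A) = Cᵀ =
  [ 0.438750   0.097500   0.068250   0.019500]
  [ 0.057500   0.439750   0.166250   0.047500]
  [ 0.218500   0.093500   0.631750   0.180500]
  [ 0.161250   0.204375   0.294750   0.647625]
det(I−A) = Σ_j (I−A)_1j·C_1j = (0.95)(0.438750) + (-0.20)(0.057500) + (-0.05)(0.218500) + (0.00)(0.161250) = 0.3943875
(I − A)⁻¹ = adj(I−A) / det(I−A) ≈
  [   1.1125     0.2472     0.1731     0.0494]
  [   0.1458     1.1150     0.4215     0.1204]
  [   0.5540     0.2371     1.6019     0.4577]
  [   0.4089     0.5182     0.7474     1.6421]
Δx = (I − A)⁻¹ Δd with Δd having +10 in the Mining component and 0 elsewhere.
So Δx_3 = L_34 · (+10), where L_34 = adj(I−A)_34 / det(I−A) = 0.180500 / 0.3943875.
Δx_3 = 0.180500 × (+10) / 0.3943875 = 1.805 / 0.3943875 ≈ 4.58.

Δx_3 = 4.58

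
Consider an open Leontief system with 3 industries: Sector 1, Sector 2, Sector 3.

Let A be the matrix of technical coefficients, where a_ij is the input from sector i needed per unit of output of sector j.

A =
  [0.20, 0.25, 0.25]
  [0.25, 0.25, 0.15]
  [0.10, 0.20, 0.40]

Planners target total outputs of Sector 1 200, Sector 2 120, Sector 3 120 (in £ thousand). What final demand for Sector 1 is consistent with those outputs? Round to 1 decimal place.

I − A =
  [   0.80    -0.25    -0.25]
  [  -0.25     0.75    -0.15]
  [  -0.10    -0.20     0.60]
d = (I − A) x:
  d_1 = (+0.80)·200 + (-0.25)·120 + (-0.25)·120 = 100.0
  d_2 = (-0.25)·200 + (+0.75)·120 + (-0.15)·120 = 22.0
  d_3 = (-0.10)·200 + (-0.20)·120 + (+0.60)·120 = 28.0

d_1 = 100.0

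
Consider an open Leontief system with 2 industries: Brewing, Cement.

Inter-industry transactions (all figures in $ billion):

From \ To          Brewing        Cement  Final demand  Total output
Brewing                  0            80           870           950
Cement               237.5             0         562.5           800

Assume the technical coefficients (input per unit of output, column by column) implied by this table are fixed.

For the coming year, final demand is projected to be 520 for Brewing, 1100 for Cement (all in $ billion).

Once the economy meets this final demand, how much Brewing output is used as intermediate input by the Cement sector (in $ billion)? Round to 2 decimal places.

z_BC = 126.15

Technical coefficients a_ij = z_ij / X_j:
  a_BB = 0/950 = 0.00, a_CB = 237.5/950 = 0.25
  a_BC = 80/800 = 0.10, a_CC = 0/800 = 0.00
I − A =
  [   1.00    -0.10]
  [  -0.25     1.00]
det(I−A) = (1.00)(1.00) − (-0.10)(-0.25) = 0.9750
adj(I−A) = [[1.00, 0.10], [0.25, 1.00]]
(I − A)⁻¹ = adj(I−A) / det(I−A) ≈
  [   1.0256     0.1026]
  [   0.2564     1.0256]
First solve x = (I − A)⁻¹ d = adj(I−A)·d / det(I−A); in particular x_C = (0.25·520 + 1.00·1100) / 0.9750 = 1230.00 / 0.9750 ≈ 1261.5385.
Intermediate flow from B to C: z_BC = a_BC · x_C = 0.10 × 1230.00 / 0.9750 = 123.00 / 0.9750 ≈ 126.15.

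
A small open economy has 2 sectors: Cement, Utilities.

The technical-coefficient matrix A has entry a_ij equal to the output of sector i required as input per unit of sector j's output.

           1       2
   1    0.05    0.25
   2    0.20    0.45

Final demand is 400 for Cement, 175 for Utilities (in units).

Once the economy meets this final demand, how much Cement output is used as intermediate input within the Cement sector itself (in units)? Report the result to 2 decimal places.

I − A =
  [   0.95    -0.25]
  [  -0.20     0.55]
det(I−A) = (0.95)(0.55) − (-0.25)(-0.20) = 0.4725
adj(I−A) = [[0.55, 0.25], [0.20, 0.95]]
(I − A)⁻¹ = adj(I−A) / det(I−A) ≈
  [   1.1640     0.5291]
  [   0.4233     2.0106]
First solve x = (I − A)⁻¹ d = adj(I−A)·d / det(I−A); in particular x_1 = (0.55·400 + 0.25·175) / 0.4725 = 263.75 / 0.4725 ≈ 558.2011.
Intermediate flow from 1 to 1: z_11 = a_11 · x_1 = 0.05 × 263.75 / 0.4725 = 13.1875 / 0.4725 ≈ 27.91.

z_11 = 27.91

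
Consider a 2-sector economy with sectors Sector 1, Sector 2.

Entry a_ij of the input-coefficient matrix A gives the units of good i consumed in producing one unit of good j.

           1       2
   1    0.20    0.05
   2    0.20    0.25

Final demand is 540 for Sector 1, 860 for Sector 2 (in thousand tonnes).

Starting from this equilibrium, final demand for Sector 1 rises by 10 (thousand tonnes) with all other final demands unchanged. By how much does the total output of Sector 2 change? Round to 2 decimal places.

Δx_2 = 3.39

I − A =
  [   0.80    -0.05]
  [  -0.20     0.75]
det(I−A) = (0.80)(0.75) − (-0.05)(-0.20) = 0.5900
adj(I−A) = [[0.75, 0.05], [0.20, 0.80]]
(I − A)⁻¹ = adj(I−A) / det(I−A) ≈
  [   1.2712     0.0847]
  [   0.3390     1.3559]
Δx = (I − A)⁻¹ Δd with Δd having +10 in the Sector 1 component and 0 elsewhere.
So Δx_2 = L_21 · (+10), where L_21 = adj(I−A)_21 / det(I−A) = 0.20 / 0.5900.
Δx_2 = 0.20 × (+10) / 0.5900 = 2.00 / 0.5900 ≈ 3.39.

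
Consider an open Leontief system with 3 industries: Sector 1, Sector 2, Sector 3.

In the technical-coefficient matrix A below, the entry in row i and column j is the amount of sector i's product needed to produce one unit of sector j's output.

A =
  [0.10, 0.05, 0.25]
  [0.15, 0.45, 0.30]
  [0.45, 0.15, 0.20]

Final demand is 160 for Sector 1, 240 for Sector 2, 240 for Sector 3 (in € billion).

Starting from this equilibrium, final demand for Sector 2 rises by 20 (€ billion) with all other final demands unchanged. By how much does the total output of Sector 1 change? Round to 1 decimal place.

Δx_1 = 5.6

I − A =
  [   0.90    -0.05    -0.25]
  [  -0.15     0.55    -0.30]
  [  -0.45    -0.15     0.80]
Cofactors of I−A, C_ij = (−1)^(i+j)·(minor ij) (rows/columns in the sector order above):
  C_11 = (0.55)(0.80) − (-0.30)(-0.15) = 0.3950
  C_12 = −[(-0.15)(0.80) − (-0.30)(-0.45)] = 0.2550
  C_13 = (-0.15)(-0.15) − (0.55)(-0.45) = 0.2700
  C_21 = −[(-0.05)(0.80) − (-0.25)(-0.15)] = 0.0775
  C_22 = (0.90)(0.80) − (-0.25)(-0.45) = 0.6075
  C_23 = −[(0.90)(-0.15) − (-0.05)(-0.45)] = 0.1575
  C_31 = (-0.05)(-0.30) − (-0.25)(0.55) = 0.1525
  C_32 = −[(0.90)(-0.30) − (-0.25)(-0.15)] = 0.3075
  C_33 = (0.90)(0.55) − (-0.05)(-0.15) = 0.4875
det(I−A) = Σ_j (I−A)_1j·C_1j = (0.90)(0.3950) + (-0.05)(0.2550) + (-0.25)(0.2700) = 0.27525
adj(I−A) = Cᵀ =
  [ 0.3950   0.0775   0.1525]
  [ 0.2550   0.6075   0.3075]
  [ 0.2700   0.1575   0.4875]
(I − A)⁻¹ = adj(I−A) / det(I−A) ≈
  [   1.4351     0.2816     0.5540]
  [   0.9264     2.2071     1.1172]
  [   0.9809     0.5722     1.7711]
Δx = (I − A)⁻¹ Δd with Δd having +20 in the Sector 2 component and 0 elsewhere.
So Δx_1 = L_12 · (+20), where L_12 = adj(I−A)_12 / det(I−A) = 0.0775 / 0.27525.
Δx_1 = 0.0775 × (+20) / 0.27525 = 1.55 / 0.27525 ≈ 5.6.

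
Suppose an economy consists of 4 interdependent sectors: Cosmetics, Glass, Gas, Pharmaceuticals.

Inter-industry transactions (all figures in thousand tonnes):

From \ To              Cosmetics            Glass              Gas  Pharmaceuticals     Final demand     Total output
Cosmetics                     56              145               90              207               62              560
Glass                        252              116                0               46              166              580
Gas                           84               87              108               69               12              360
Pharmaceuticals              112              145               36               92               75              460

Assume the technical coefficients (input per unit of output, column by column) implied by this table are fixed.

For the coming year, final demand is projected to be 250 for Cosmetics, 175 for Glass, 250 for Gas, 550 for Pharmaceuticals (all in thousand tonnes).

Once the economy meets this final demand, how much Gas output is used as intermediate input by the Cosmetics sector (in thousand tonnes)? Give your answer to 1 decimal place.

z_31 = 325.1

Technical coefficients a_ij = z_ij / X_j:
  a_11 = 56/560 = 0.10, a_21 = 252/560 = 0.45, a_31 = 84/560 = 0.15, a_41 = 112/560 = 0.20
  a_12 = 145/580 = 0.25, a_22 = 116/580 = 0.20, a_32 = 87/580 = 0.15, a_42 = 145/580 = 0.25
  a_13 = 90/360 = 0.25, a_23 = 0/360 = 0.00, a_33 = 108/360 = 0.30, a_43 = 36/360 = 0.10
  a_14 = 207/460 = 0.45, a_24 = 46/460 = 0.10, a_34 = 69/460 = 0.15, a_44 = 92/460 = 0.20
I − A =
  [   0.90    -0.25    -0.25    -0.45]
  [  -0.45     0.80     0.00    -0.10]
  [  -0.15    -0.15     0.70    -0.15]
  [  -0.20    -0.25    -0.10     0.80]
Compute the cofactors C_ij = (−1)^(i+j)·(3×3 minor ij) of I−A; the adjugate is their transpose:
adj(I−A) = Cᵀ =
  [ 0.417000   0.261125   0.192250   0.303250]
  [ 0.260750   0.383250   0.124250   0.217875]
  [ 0.190125   0.182625   0.335875   0.192750]
  [ 0.209500   0.207875   0.128875   0.378375]
det(I−A) = Σ_j (I−A)_1j·C_1j = (0.90)(0.417000) + (-0.25)(0.260750) + (-0.25)(0.190125) + (-0.45)(0.209500) = 0.16830625
(I − A)⁻¹ = adj(I−A) / det(I−A) ≈
  [   2.4776     1.5515     1.1423     1.8018]
  [   1.5493     2.2771     0.7382     1.2945]
  [   1.1296     1.0851     1.9956     1.1452]
  [   1.2448     1.2351     0.7657     2.2481]
First solve x = (I − A)⁻¹ d = adj(I−A)·d / det(I−A); in particular x_1 = (0.417000·250 + 0.261125·175 + 0.192250·250 + 0.303250·550) / 0.16830625 = 364.796875 / 0.16830625 ≈ 2167.459.
Intermediate flow from 3 to 1: z_31 = a_31 · x_1 = 0.15 × 364.796875 / 0.16830625 = 54.71953125 / 0.16830625 ≈ 325.1.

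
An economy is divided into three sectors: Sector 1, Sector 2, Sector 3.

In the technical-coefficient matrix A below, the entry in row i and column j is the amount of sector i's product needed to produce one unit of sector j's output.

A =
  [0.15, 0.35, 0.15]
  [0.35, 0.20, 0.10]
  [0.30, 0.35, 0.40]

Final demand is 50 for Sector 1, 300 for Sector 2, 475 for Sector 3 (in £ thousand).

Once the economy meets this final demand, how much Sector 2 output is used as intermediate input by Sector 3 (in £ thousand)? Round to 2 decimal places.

z_23 = 168.29

I − A =
  [   0.85    -0.35    -0.15]
  [  -0.35     0.80    -0.10]
  [  -0.30    -0.35     0.60]
Cofactors of I−A, C_ij = (−1)^(i+j)·(minor ij) (rows/columns in the sector order above):
  C_11 = (0.80)(0.60) − (-0.10)(-0.35) = 0.4450
  C_12 = −[(-0.35)(0.60) − (-0.10)(-0.30)] = 0.2400
  C_13 = (-0.35)(-0.35) − (0.80)(-0.30) = 0.3625
  C_21 = −[(-0.35)(0.60) − (-0.15)(-0.35)] = 0.2625
  C_22 = (0.85)(0.60) − (-0.15)(-0.30) = 0.4650
  C_23 = −[(0.85)(-0.35) − (-0.35)(-0.30)] = 0.4025
  C_31 = (-0.35)(-0.10) − (-0.15)(0.80) = 0.1550
  C_32 = −[(0.85)(-0.10) − (-0.15)(-0.35)] = 0.1375
  C_33 = (0.85)(0.80) − (-0.35)(-0.35) = 0.5575
det(I−A) = Σ_j (I−A)_1j·C_1j = (0.85)(0.4450) + (-0.35)(0.2400) + (-0.15)(0.3625) = 0.239875
adj(I−A) = Cᵀ =
  [ 0.4450   0.2625   0.1550]
  [ 0.2400   0.4650   0.1375]
  [ 0.3625   0.4025   0.5575]
(I − A)⁻¹ = adj(I−A) / det(I−A) ≈
  [   1.8551     1.0943     0.6462]
  [   1.0005     1.9385     0.5732]
  [   1.5112     1.6780     2.3241]
First solve x = (I − A)⁻¹ d = adj(I−A)·d / det(I−A); in particular x_3 = (0.3625·50 + 0.4025·300 + 0.5575·475) / 0.239875 = 403.6875 / 0.239875 ≈ 1682.9078.
Intermediate flow from 2 to 3: z_23 = a_23 · x_3 = 0.10 × 403.6875 / 0.239875 = 40.36875 / 0.239875 ≈ 168.29.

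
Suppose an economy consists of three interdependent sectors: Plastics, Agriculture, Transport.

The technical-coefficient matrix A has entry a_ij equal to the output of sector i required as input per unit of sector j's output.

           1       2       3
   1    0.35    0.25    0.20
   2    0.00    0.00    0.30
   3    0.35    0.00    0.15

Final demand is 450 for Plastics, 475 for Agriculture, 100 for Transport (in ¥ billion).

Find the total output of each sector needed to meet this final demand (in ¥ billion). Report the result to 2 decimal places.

I − A =
  [   0.65    -0.25    -0.20]
  [   0.00     1.00    -0.30]
  [  -0.35     0.00     0.85]
Cofactors of I−A, C_ij = (−1)^(i+j)·(minor ij) (rows/columns in the sector order above):
  C_11 = (1.00)(0.85) − (-0.30)(0.00) = 0.8500
  C_12 = −[(0.00)(0.85) − (-0.30)(-0.35)] = 0.1050
  C_13 = (0.00)(0.00) − (1.00)(-0.35) = 0.3500
  C_21 = −[(-0.25)(0.85) − (-0.20)(0.00)] = 0.2125
  C_22 = (0.65)(0.85) − (-0.20)(-0.35) = 0.4825
  C_23 = −[(0.65)(0.00) − (-0.25)(-0.35)] = 0.0875
  C_31 = (-0.25)(-0.30) − (-0.20)(1.00) = 0.2750
  C_32 = −[(0.65)(-0.30) − (-0.20)(0.00)] = 0.1950
  C_33 = (0.65)(1.00) − (-0.25)(0.00) = 0.6500
det(I−A) = Σ_j (I−A)_1j·C_1j = (0.65)(0.8500) + (-0.25)(0.1050) + (-0.20)(0.3500) = 0.45625
adj(I−A) = Cᵀ =
  [ 0.8500   0.2125   0.2750]
  [ 0.1050   0.4825   0.1950]
  [ 0.3500   0.0875   0.6500]
(I − A)⁻¹ = adj(I−A) / det(I−A) ≈
  [   1.8630     0.4658     0.6027]
  [   0.2301     1.0575     0.4274]
  [   0.7671     0.1918     1.4247]
x = (I − A)⁻¹ d = adj(I−A)·d / det(I−A), with det(I−A) = 0.45625:
  x_1 = (0.8500·450 + 0.2125·475 + 0.2750·100) / 0.45625 = 510.9375 / 0.45625 ≈ 1119.86
  x_2 = (0.1050·450 + 0.4825·475 + 0.1950·100) / 0.45625 = 295.9375 / 0.45625 ≈ 648.63
  x_3 = (0.3500·450 + 0.0875·475 + 0.6500·100) / 0.45625 = 264.0625 / 0.45625 ≈ 578.77

x_1 = 1119.86, x_2 = 648.63, x_3 = 578.77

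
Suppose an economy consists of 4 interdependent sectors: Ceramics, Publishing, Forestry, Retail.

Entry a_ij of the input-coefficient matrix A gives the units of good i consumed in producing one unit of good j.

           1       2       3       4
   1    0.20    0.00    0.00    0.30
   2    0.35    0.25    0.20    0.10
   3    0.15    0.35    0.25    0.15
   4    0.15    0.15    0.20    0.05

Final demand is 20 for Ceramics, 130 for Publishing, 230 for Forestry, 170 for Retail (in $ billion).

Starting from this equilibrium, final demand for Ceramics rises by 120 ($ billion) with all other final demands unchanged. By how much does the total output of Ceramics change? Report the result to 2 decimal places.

Δx_1 = 175.68

I − A =
  [   0.80     0.00     0.00    -0.30]
  [  -0.35     0.75    -0.20    -0.10]
  [  -0.15    -0.35     0.75    -0.15]
  [  -0.15    -0.15    -0.20     0.95]
Compute the cofactors C_ij = (−1)^(i+j)·(3×3 minor ij) of I−A; the adjugate is their transpose:
adj(I−A) = Cᵀ =
  [ 0.422625   0.054750   0.054000   0.147750]
  [ 0.286125   0.503250   0.180000   0.171750]
  [ 0.251000   0.275000   0.508500   0.188500]
  [ 0.164750   0.146000   0.144000   0.394000]
det(I−A) = Σ_j (I−A)_1j·C_1j = (0.80)(0.422625) + (0.00)(0.286125) + (0.00)(0.251000) + (-0.30)(0.164750) = 0.288675
(I − A)⁻¹ = adj(I−A) / det(I−A) ≈
  [   1.4640     0.1897     0.1871     0.5118]
  [   0.9912     1.7433     0.6235     0.5950]
  [   0.8695     0.9526     1.7615     0.6530]
  [   0.5707     0.5058     0.4988     1.3649]
Δx = (I − A)⁻¹ Δd with Δd having +120 in the Ceramics component and 0 elsewhere.
So Δx_1 = L_11 · (+120), where L_11 = adj(I−A)_11 / det(I−A) = 0.422625 / 0.288675.
Δx_1 = 0.422625 × (+120) / 0.288675 = 50.715 / 0.288675 ≈ 175.68.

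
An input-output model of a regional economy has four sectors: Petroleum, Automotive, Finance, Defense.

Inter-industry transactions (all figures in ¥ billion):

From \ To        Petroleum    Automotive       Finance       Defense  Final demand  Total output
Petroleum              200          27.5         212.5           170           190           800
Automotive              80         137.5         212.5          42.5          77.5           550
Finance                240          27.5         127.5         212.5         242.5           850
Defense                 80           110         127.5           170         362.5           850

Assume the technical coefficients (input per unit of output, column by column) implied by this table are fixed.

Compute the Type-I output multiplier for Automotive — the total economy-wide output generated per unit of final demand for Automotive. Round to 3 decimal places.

m_A = 2.746

Technical coefficients a_ij = z_ij / X_j:
  a_PP = 200/800 = 0.25, a_AP = 80/800 = 0.10, a_FP = 240/800 = 0.30, a_DP = 80/800 = 0.10
  a_PA = 27.5/550 = 0.05, a_AA = 137.5/550 = 0.25, a_FA = 27.5/550 = 0.05, a_DA = 110/550 = 0.20
  a_PF = 212.5/850 = 0.25, a_AF = 212.5/850 = 0.25, a_FF = 127.5/850 = 0.15, a_DF = 127.5/850 = 0.15
  a_PD = 170/850 = 0.20, a_AD = 42.5/850 = 0.05, a_FD = 212.5/850 = 0.25, a_DD = 170/850 = 0.20
I − A =
  [   0.75    -0.05    -0.25    -0.20]
  [  -0.10     0.75    -0.25    -0.05]
  [  -0.30    -0.05     0.85    -0.25]
  [  -0.10    -0.20    -0.15     0.80]
Compute the cofactors C_ij = (−1)^(i+j)·(3×3 minor ij) of I−A; the adjugate is their transpose:
adj(I−A) = Cᵀ =
  [ 0.450500   0.090125   0.190375   0.177750]
  [ 0.137000   0.389625   0.174875   0.113250]
  [ 0.205000   0.091750   0.419250   0.188000]
  [ 0.129000   0.125875   0.146125   0.403250]
det(I−A) = Σ_j (I−A)_1j·C_1j = (0.75)(0.450500) + (-0.05)(0.137000) + (-0.25)(0.205000) + (-0.20)(0.129000) = 0.253975
(I − A)⁻¹ = adj(I−A) / det(I−A) ≈
  [   1.7738     0.3549     0.7496     0.6999]
  [   0.5394     1.5341     0.6886     0.4459]
  [   0.8072     0.3613     1.6508     0.7402]
  [   0.5079     0.4956     0.5754     1.5878]
The output multiplier for sector j is the column-j sum of the Leontief inverse (I − A)⁻¹ = adj(I−A) / det(I−A).
Column A of adj(I−A): (0.090125, 0.389625, 0.091750, 0.125875); det(I−A) = 0.253975.
m_A = (0.090125 + 0.389625 + 0.091750 + 0.125875) / 0.253975 = 0.697375 / 0.253975 ≈ 2.746.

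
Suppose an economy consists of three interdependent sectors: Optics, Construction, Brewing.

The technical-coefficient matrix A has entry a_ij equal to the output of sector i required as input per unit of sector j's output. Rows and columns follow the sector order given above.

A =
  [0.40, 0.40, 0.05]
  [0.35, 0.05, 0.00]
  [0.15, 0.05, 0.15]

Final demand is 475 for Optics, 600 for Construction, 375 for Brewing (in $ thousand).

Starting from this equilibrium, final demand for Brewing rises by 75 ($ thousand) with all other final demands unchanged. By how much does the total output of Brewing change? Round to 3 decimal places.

I − A =
  [   0.60    -0.40    -0.05]
  [  -0.35     0.95     0.00]
  [  -0.15    -0.05     0.85]
Cofactors of I−A, C_ij = (−1)^(i+j)·(minor ij) (rows/columns in the sector order above):
  C_11 = (0.95)(0.85) − (0.00)(-0.05) = 0.8075
  C_12 = −[(-0.35)(0.85) − (0.00)(-0.15)] = 0.2975
  C_13 = (-0.35)(-0.05) − (0.95)(-0.15) = 0.1600
  C_21 = −[(-0.40)(0.85) − (-0.05)(-0.05)] = 0.3425
  C_22 = (0.60)(0.85) − (-0.05)(-0.15) = 0.5025
  C_23 = −[(0.60)(-0.05) − (-0.40)(-0.15)] = 0.0900
  C_31 = (-0.40)(0.00) − (-0.05)(0.95) = 0.0475
  C_32 = −[(0.60)(0.00) − (-0.05)(-0.35)] = 0.0175
  C_33 = (0.60)(0.95) − (-0.40)(-0.35) = 0.4300
det(I−A) = Σ_j (I−A)_1j·C_1j = (0.60)(0.8075) + (-0.40)(0.2975) + (-0.05)(0.1600) = 0.3575
adj(I−A) = Cᵀ =
  [ 0.8075   0.3425   0.0475]
  [ 0.2975   0.5025   0.0175]
  [ 0.1600   0.0900   0.4300]
(I − A)⁻¹ = adj(I−A) / det(I−A) ≈
  [   2.2587     0.9580     0.1329]
  [   0.8322     1.4056     0.0490]
  [   0.4476     0.2517     1.2028]
Δx = (I − A)⁻¹ Δd with Δd having +75 in the Brewing component and 0 elsewhere.
So Δx_B = L_BB · (+75), where L_BB = adj(I−A)_BB / det(I−A) = 0.4300 / 0.3575.
Δx_B = 0.4300 × (+75) / 0.3575 = 32.25 / 0.3575 ≈ 90.210.

Δx_B = 90.210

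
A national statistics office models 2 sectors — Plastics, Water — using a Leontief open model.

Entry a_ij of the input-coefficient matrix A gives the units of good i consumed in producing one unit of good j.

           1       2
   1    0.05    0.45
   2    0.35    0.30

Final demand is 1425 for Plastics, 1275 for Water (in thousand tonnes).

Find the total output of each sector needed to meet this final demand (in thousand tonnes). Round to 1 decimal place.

x_1 = 3096.1, x_2 = 3369.5

I − A =
  [   0.95    -0.45]
  [  -0.35     0.70]
det(I−A) = (0.95)(0.70) − (-0.45)(-0.35) = 0.5075
adj(I−A) = [[0.70, 0.45], [0.35, 0.95]]
(I − A)⁻¹ = adj(I−A) / det(I−A) ≈
  [   1.3793     0.8867]
  [   0.6897     1.8719]
x = (I − A)⁻¹ d = adj(I−A)·d / det(I−A), with det(I−A) = 0.5075:
  x_1 = (0.70·1425 + 0.45·1275) / 0.5075 = 1571.25 / 0.5075 ≈ 3096.1
  x_2 = (0.35·1425 + 0.95·1275) / 0.5075 = 1710.00 / 0.5075 ≈ 3369.5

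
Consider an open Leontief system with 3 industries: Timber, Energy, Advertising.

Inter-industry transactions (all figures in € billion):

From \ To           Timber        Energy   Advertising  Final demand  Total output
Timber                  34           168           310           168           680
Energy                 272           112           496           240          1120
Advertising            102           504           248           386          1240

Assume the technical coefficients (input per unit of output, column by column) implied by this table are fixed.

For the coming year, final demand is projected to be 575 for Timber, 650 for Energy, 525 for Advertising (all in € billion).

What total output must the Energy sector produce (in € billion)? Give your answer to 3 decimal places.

Technical coefficients a_ij = z_ij / X_j:
  a_11 = 34/680 = 0.05, a_21 = 272/680 = 0.40, a_31 = 102/680 = 0.15
  a_12 = 168/1120 = 0.15, a_22 = 112/1120 = 0.10, a_32 = 504/1120 = 0.45
  a_13 = 310/1240 = 0.25, a_23 = 496/1240 = 0.40, a_33 = 248/1240 = 0.20
I − A =
  [   0.95    -0.15    -0.25]
  [  -0.40     0.90    -0.40]
  [  -0.15    -0.45     0.80]
Cofactors of I−A, C_ij = (−1)^(i+j)·(minor ij) (rows/columns in the sector order above):
  C_11 = (0.90)(0.80) − (-0.40)(-0.45) = 0.5400
  C_12 = −[(-0.40)(0.80) − (-0.40)(-0.15)] = 0.3800
  C_13 = (-0.40)(-0.45) − (0.90)(-0.15) = 0.3150
  C_21 = −[(-0.15)(0.80) − (-0.25)(-0.45)] = 0.2325
  C_22 = (0.95)(0.80) − (-0.25)(-0.15) = 0.7225
  C_23 = −[(0.95)(-0.45) − (-0.15)(-0.15)] = 0.4500
  C_31 = (-0.15)(-0.40) − (-0.25)(0.90) = 0.2850
  C_32 = −[(0.95)(-0.40) − (-0.25)(-0.40)] = 0.4800
  C_33 = (0.95)(0.90) − (-0.15)(-0.40) = 0.7950
det(I−A) = Σ_j (I−A)_1j·C_1j = (0.95)(0.5400) + (-0.15)(0.3800) + (-0.25)(0.3150) = 0.37725
adj(I−A) = Cᵀ =
  [ 0.5400   0.2325   0.2850]
  [ 0.3800   0.7225   0.4800]
  [ 0.3150   0.4500   0.7950]
(I − A)⁻¹ = adj(I−A) / det(I−A) ≈
  [   1.4314     0.6163     0.7555]
  [   1.0073     1.9152     1.2724]
  [   0.8350     1.1928     2.1074]
x = (I − A)⁻¹ d = adj(I−A)·d / det(I−A), with det(I−A) = 0.37725:
  x_1 = (0.5400·575 + 0.2325·650 + 0.2850·525) / 0.37725 = 611.25 / 0.37725 ≈ 1620.278
  x_2 = (0.3800·575 + 0.7225·650 + 0.4800·525) / 0.37725 = 940.125 / 0.37725 ≈ 2492.048
  x_3 = (0.3150·575 + 0.4500·650 + 0.7950·525) / 0.37725 = 891.00 / 0.37725 ≈ 2361.829

x_2 = 2492.048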